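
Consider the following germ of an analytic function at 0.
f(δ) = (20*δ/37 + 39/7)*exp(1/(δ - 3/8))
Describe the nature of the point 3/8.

The exponent 1/(δ - (3/8)) has a pole at 3/8, so exp(1/(δ - (3/8))) takes every nonzero value near it: an essential singularity (not a pole of any order).

The point is an essential singularity.


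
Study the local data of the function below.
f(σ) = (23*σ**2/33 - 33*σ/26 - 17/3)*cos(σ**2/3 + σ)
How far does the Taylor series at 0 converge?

The factor cos(σ**2/3 + σ) is entire and contributes no finite singular point.
The polynomial part has no poles.
No finite singular points: the Taylor series at 0 converges everywhere.

The radius of convergence is infinite.


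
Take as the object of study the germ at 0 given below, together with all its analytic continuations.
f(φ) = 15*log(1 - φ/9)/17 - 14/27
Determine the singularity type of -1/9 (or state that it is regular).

The point is a regular point.

There is no denominator, hence no pole anywhere.
Branch term log(1 - φ/(9)): argument at -1/9 is 82/81, nonzero, so -1/9 is not its branch point (a point on a principal cut is still regular for the continued germ).
So the germ continues analytically to -1/9.


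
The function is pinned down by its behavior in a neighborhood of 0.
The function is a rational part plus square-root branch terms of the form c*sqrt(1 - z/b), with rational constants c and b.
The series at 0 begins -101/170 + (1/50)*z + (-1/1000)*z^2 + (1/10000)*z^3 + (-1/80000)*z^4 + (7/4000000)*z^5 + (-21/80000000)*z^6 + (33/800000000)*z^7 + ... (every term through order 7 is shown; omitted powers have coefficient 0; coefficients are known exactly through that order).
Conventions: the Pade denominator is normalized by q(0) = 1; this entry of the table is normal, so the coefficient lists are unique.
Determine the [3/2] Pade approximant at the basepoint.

The Pade approximant has numerator coefficients [-101/170, -42/425, -99/68000, 1/20000]; denominator coefficients [1, 1/5, 3/400].

Taylor coefficients needed (read off): a_0 = -101/170, a_1 = 1/50, a_2 = -1/1000, a_3 = 1/10000, a_4 = -1/80000, a_5 = 7/4000000.
Write the denominator as Q(z) = 1 + q1*z + q2*z^2. Requiring Q*f - P = O(z^6) with deg P <= 3 kills the coefficients of z^4..z^5 in Q*f:
  z^4: a_4 + q1*a_3 + q2*a_2 = 0, i.e. -1/80000 + (1/10000)*q1 + (-1/1000)*q2 = 0.
  z^5: a_5 + q1*a_4 + q2*a_3 = 0, i.e. 7/4000000 + (-1/80000)*q1 + (1/10000)*q2 = 0.
Solving this linear system: q1 = 1/5, q2 = 3/400.
The numerator is Q*f truncated at degree 3: P0 = a_0 = -101/170; P1 = a_1 + q1*a_0 = -42/425; P2 = a_2 + q1*a_1 + q2*a_0 = -99/68000; P3 = a_3 + q1*a_2 + q2*a_1 = 1/20000.


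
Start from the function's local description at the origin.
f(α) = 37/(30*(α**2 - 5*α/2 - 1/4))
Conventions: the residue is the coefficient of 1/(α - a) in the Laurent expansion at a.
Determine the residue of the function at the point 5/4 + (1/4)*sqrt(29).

The residue is (37/435)*sqrt(29).

The factor α**2 - 5*α/2 - 1/4 splits as (α - a)(α - a') with a = 5/4 + (1/4)*sqrt(29), a' = 5/4 - (1/4)*sqrt(29). At the order-1 pole a set g(α) = (α - a)*f(α) = [37/30] / (α - a').
Simple pole: residue = g(a) at a = 5/4 + (1/4)*sqrt(29), which is (37/435)*sqrt(29).


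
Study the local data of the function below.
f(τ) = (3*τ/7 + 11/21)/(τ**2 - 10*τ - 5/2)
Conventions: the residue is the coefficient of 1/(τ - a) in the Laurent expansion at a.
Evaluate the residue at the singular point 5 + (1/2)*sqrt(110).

The factor τ**2 - 10*τ - 5/2 splits as (τ - a)(τ - a') with a = 5 + (1/2)*sqrt(110), a' = 5 - (1/2)*sqrt(110). At the order-1 pole a set g(τ) = (τ - a)*f(τ) = [3*τ/7 + 11/21] / (τ - a').
Simple pole: residue = g(a) at a = 5 + (1/2)*sqrt(110), which is 3/14 + (4/165)*sqrt(110).

The residue is 3/14 + (4/165)*sqrt(110).


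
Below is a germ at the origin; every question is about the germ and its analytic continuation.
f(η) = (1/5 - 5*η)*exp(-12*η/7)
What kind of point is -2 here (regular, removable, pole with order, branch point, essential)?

The point is a regular point.

There is no denominator, hence no pole anywhere.
The factor exp(-12*η/7) is entire.
So the germ continues analytically to -2.


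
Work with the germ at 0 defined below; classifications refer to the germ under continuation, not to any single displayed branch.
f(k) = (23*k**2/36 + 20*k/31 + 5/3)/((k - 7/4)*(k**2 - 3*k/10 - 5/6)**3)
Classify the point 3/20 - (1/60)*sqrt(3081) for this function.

The denominator factor k**2 - 3*k/10 - 5/6 vanishes at 3/20 - (1/60)*sqrt(3081) and appears to the power 3; the numerator there equals 1556551/669600 - (3113/223200)*sqrt(3081), nonzero, and no other factor vanishes.
Hence a pole whose order is the multiplicity, 3.

The point is a pole of order 3.


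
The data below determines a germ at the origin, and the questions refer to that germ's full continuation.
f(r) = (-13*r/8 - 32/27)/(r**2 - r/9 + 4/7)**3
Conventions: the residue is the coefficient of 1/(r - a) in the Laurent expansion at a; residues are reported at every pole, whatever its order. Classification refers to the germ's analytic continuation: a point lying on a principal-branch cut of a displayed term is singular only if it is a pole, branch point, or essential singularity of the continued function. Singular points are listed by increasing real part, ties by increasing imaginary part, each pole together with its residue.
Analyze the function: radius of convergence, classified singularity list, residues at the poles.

Radius of convergence at 0: (2/7)*sqrt(7).
At (1/18) - ((1/126)*sqrt(9023))*i: a pole of order 3; residue -((177140439/17133604552)*sqrt(9023))*i.
At (1/18) + ((1/126)*sqrt(9023))*i: a pole of order 3; residue ((177140439/17133604552)*sqrt(9023))*i.

Denominator factor (r**2 - r/9 + 4/7)^3: discriminant -1289/567, complex-conjugate roots (1/18) + ((1/126)*sqrt(9023))*i and (1/18) - ((1/126)*sqrt(9023))*i; poles of order 3, moduli (2/7)*sqrt(7) and (2/7)*sqrt(7).
The radius of convergence is the smallest modulus among the singular points: (2/7)*sqrt(7).
The factor r**2 - r/9 + 4/7 splits as (r - a)(r - a') with a = (1/18) - ((1/126)*sqrt(9023))*i, a' = (1/18) + ((1/126)*sqrt(9023))*i. At the order-3 pole a set g(r) = (r - a)^3*f(r) = [-13*r/8 - 32/27] / (r - a')^3.
Order-3 pole: residue = g''(a)/2; g''((1/18) - ((1/126)*sqrt(9023))*i) = -((177140439/8566802276)*sqrt(9023))*i, so the residue is -((177140439/17133604552)*sqrt(9023))*i.
The factor r**2 - r/9 + 4/7 splits as (r - a)(r - a') with a = (1/18) + ((1/126)*sqrt(9023))*i, a' = (1/18) - ((1/126)*sqrt(9023))*i. At the order-3 pole a set g(r) = (r - a)^3*f(r) = [-13*r/8 - 32/27] / (r - a')^3.
Order-3 pole: residue = g''(a)/2; g''((1/18) + ((1/126)*sqrt(9023))*i) = ((177140439/8566802276)*sqrt(9023))*i, so the residue is ((177140439/17133604552)*sqrt(9023))*i.
List the singular points by increasing real part (a conjugate pair: the negative imaginary part first).


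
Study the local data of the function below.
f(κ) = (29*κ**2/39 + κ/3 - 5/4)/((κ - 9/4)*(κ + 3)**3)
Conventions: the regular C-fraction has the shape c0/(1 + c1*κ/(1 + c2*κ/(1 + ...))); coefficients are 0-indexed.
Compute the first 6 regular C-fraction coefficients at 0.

The regular C-fraction coefficients are [5/243, 37/45, -6169/7215, 4850/95719, 147703297/53855370, -51601727437/22047955470].

Taylor coefficients (expand at 0): a_0 = 5/243, a_1 = -37/2187, a_2 = -142/255879, a_3 = 1646/2302911, a_4 = -41449/20726199, a_5 = 158609/186535791.
c0 = a_0 = 5/243. Peel one level at a time: if S = 1 + c*κ/S' with S'(0) = 1, then c is the κ-coefficient of S and S' = c*κ/(S - 1).
S_1 = c0/f = 1 + (37/45)*κ + (6169/8775)*κ^2 + ...; c1 = 37/45.
S_2 = c1*κ/(S_1 - 1) = 1 + (-6169/7215)*κ + (30070/694083)*κ^2 + ...; c2 = -6169/7215.
S_3 = c2*κ/(S_2 - 1) = 1 + (4850/95719)*κ + (-19959905/143632827)*κ^2 + ...; c3 = 4850/95719.
S_4 = c3*κ/(S_3 - 1) = 1 + (147703297/53855370)*κ + (470120260519/73240596900)*κ^2 + ...; c4 = 147703297/53855370.
S_5 = c4*κ/(S_4 - 1) = 1 + (-51601727437/22047955470)*κ + ...; c5 = -51601727437/22047955470.


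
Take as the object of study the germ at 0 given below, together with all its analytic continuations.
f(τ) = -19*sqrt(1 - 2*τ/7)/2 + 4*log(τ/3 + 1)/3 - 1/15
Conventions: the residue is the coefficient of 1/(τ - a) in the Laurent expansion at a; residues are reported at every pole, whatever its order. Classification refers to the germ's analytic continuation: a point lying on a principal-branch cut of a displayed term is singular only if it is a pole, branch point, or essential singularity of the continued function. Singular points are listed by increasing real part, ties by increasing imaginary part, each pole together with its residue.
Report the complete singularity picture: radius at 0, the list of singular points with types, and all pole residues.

Branch term (-19/2)*sqrt(1 - τ/(7/2)): its argument vanishes at τ = 7/2, a square-root branch point, modulus 7/2.
Branch term (4/3)*log(1 - τ/(-3)): its argument vanishes at τ = -3, a logarithmic branch point, modulus 3.
The radius of convergence is the smallest modulus among the singular points: 3.
List the singular points by increasing real part (a conjugate pair: the negative imaginary part first).

Radius of convergence at 0: 3.
At -3: a logarithmic branch point.
At 7/2: an algebraic (square-root) branch point.


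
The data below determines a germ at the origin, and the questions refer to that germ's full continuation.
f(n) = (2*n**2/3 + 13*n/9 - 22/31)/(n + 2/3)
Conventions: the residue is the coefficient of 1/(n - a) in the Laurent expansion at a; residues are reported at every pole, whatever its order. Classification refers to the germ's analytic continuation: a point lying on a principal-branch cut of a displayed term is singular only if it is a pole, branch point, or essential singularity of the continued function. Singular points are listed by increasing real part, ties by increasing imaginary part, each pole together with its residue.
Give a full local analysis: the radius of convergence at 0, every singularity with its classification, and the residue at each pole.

Radius of convergence at 0: 2/3.
At -2/3: a pole of order 1; residue -128/93.

Denominator factor (n + 2/3): pole of order 1 at -2/3, modulus 2/3.
The radius of convergence is the smallest modulus among the singular points: 2/3.
At the order-1 pole -2/3 set g(n) = (n - (-2/3))*f(n) = 2*n**2/3 + 13*n/9 - 22/31.
Simple pole: residue = g(a) at a = -2/3, which is -128/93.


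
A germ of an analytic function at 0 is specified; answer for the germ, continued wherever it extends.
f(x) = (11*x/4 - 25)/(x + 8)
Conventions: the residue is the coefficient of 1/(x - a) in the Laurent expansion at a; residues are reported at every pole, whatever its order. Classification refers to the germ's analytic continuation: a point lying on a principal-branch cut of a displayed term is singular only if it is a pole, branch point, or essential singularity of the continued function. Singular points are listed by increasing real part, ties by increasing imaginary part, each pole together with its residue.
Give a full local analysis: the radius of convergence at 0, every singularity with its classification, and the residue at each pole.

Denominator factor (x + 8): pole of order 1 at -8, modulus 8.
The radius of convergence is the smallest modulus among the singular points: 8.
At the order-1 pole -8 set g(x) = (x - (-8))*f(x) = 11*x/4 - 25.
Simple pole: residue = g(a) at a = -8, which is -47.

Radius of convergence at 0: 8.
At -8: a pole of order 1; residue -47.


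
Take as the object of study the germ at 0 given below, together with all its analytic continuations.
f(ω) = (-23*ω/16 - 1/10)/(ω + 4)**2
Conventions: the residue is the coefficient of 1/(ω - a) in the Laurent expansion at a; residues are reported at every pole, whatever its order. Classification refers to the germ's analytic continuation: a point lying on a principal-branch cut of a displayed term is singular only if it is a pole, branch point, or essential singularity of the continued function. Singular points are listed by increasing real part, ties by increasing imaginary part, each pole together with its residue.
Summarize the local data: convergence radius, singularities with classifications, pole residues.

Denominator factor (ω + 4)^2: pole of order 2 at -4, modulus 4.
The radius of convergence is the smallest modulus among the singular points: 4.
At the order-2 pole -4 set g(ω) = (ω - (-4))^2*f(ω) = -23*ω/16 - 1/10.
Order-2 pole: residue = g'(a); g'(-4) = -23/16, so the residue is -23/16.

Radius of convergence at 0: 4.
At -4: a pole of order 2; residue -23/16.


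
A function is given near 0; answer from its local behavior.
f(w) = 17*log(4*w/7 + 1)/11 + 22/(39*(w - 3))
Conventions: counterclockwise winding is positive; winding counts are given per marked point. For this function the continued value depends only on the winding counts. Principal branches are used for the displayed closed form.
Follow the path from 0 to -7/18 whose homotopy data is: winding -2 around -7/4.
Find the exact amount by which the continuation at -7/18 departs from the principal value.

Continued minus principal equals -(68/11)*pi*i.

The rational part is single-valued and drops out of the difference; each branch term changes only by its own monodromy.
(17/11)*log(1 - w/(-7/4)): each positive loop around -7/4 adds 2*pi*i to the log, so winding -2 contributes (17/11)*(-2)*2*pi*i = -(68/11)*pi*i.
Summing the contributions at w = -7/18 gives -(68/11)*pi*i.


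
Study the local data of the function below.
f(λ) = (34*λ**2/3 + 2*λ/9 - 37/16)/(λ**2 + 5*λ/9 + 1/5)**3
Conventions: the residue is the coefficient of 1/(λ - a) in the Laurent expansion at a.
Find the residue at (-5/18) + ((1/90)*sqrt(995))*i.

The factor λ**2 + 5*λ/9 + 1/5 splits as (λ - a)(λ - a') with a = (-5/18) + ((1/90)*sqrt(995))*i, a' = (-5/18) - ((1/90)*sqrt(995))*i. At the order-3 pole a set g(λ) = (λ - a)^3*f(λ) = [34*λ**2/3 + 2*λ/9 - 37/16] / (λ - a')^3.
Order-3 pole: residue = g''(a)/2; g''((-5/18) + ((1/90)*sqrt(995))*i) = ((73387215/31522396)*sqrt(995))*i, so the residue is ((73387215/63044792)*sqrt(995))*i.

The residue is ((73387215/63044792)*sqrt(995))*i.


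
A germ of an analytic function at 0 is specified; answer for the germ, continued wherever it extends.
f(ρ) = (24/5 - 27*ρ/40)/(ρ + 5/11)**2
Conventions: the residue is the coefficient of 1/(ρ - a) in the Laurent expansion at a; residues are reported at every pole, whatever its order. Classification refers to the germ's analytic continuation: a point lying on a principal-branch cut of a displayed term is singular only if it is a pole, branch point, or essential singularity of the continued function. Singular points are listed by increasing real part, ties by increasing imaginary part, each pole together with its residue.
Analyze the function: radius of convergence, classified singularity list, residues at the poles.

Denominator factor (ρ + 5/11)^2: pole of order 2 at -5/11, modulus 5/11.
The radius of convergence is the smallest modulus among the singular points: 5/11.
At the order-2 pole -5/11 set g(ρ) = (ρ - (-5/11))^2*f(ρ) = 24/5 - 27*ρ/40.
Order-2 pole: residue = g'(a); g'(-5/11) = -27/40, so the residue is -27/40.

Radius of convergence at 0: 5/11.
At -5/11: a pole of order 2; residue -27/40.


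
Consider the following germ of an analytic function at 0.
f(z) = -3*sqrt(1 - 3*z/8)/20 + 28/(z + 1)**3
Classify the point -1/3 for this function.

The point is a regular point.

Denominator factors: z + 1 = 2/3 at z = -1/3 — none vanishes.
Branch term sqrt(1 - z/(8/3)): argument at -1/3 is 9/8, nonzero, so -1/3 is not its branch point (a point on a principal cut is still regular for the continued germ).
So the germ continues analytically to -1/3.


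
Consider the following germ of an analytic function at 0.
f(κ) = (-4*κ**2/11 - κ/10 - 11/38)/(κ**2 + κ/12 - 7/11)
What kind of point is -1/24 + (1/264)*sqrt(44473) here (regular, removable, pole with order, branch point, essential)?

The denominator factor κ**2 + κ/12 - 7/11 vanishes at -1/24 + (1/264)*sqrt(44473) and appears to the power 1; the numerator there equals -857393/1655280 - (23/87120)*sqrt(44473), nonzero, and no other factor vanishes.
Hence a pole whose order is the multiplicity, 1.

The point is a pole of order 1.


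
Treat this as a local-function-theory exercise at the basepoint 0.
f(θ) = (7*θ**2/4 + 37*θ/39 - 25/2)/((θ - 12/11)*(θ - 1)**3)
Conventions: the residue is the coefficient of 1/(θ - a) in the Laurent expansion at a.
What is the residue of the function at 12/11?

The residue is -324687/26.

At the order-1 pole 12/11 set g(θ) = (θ - (12/11))*f(θ) = (7*θ**2/4 + 37*θ/39 - 25/2)/(θ - 1)**3.
Simple pole: residue = g(a) at a = 12/11, which is -324687/26.


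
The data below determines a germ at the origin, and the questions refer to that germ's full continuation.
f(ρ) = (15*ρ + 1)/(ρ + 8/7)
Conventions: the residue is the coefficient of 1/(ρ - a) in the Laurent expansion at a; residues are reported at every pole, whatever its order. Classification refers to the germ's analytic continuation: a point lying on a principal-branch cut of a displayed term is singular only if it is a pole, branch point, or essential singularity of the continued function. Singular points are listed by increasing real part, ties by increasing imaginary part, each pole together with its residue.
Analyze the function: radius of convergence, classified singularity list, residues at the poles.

Radius of convergence at 0: 8/7.
At -8/7: a pole of order 1; residue -113/7.

Denominator factor (ρ + 8/7): pole of order 1 at -8/7, modulus 8/7.
The radius of convergence is the smallest modulus among the singular points: 8/7.
At the order-1 pole -8/7 set g(ρ) = (ρ - (-8/7))*f(ρ) = 15*ρ + 1.
Simple pole: residue = g(a) at a = -8/7, which is -113/7.


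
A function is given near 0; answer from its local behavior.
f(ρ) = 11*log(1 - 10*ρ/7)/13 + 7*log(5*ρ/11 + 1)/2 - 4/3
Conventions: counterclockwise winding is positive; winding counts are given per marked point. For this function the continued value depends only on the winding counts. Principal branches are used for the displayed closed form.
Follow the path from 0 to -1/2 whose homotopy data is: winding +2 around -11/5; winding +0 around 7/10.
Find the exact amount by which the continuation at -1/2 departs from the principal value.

The rational part is single-valued and drops out of the difference; each branch term changes only by its own monodromy.
(7/2)*log(1 - ρ/(-11/5)): each positive loop around -11/5 adds 2*pi*i to the log, so winding +2 contributes (7/2)*(2)*2*pi*i = (14)*pi*i.
(11/13)*log(1 - ρ/(7/10)): winding 0 around 7/10, so this term returns to its principal value, contribution 0.
Summing the contributions at ρ = -1/2 gives (14)*pi*i.

Continued minus principal equals (14)*pi*i.


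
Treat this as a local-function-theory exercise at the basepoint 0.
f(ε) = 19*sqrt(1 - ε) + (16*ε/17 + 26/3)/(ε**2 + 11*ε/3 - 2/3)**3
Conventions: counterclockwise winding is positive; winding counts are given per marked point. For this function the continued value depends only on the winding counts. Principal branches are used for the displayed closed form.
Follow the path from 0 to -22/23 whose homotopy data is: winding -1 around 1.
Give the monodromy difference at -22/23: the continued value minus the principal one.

Continued minus principal equals -(114/23)*sqrt(115).

The rational part is single-valued and drops out of the difference; each branch term changes only by its own monodromy.
(19)*sqrt(1 - ε/(1)): winding -1 is odd, the square root flips sign, contributing -2*(19)*sqrt(1 - (-22/23)/(1)) = -2*(19)*sqrt(45/23) = -(114/23)*sqrt(115).
Summing the contributions at ε = -22/23 gives -(114/23)*sqrt(115).


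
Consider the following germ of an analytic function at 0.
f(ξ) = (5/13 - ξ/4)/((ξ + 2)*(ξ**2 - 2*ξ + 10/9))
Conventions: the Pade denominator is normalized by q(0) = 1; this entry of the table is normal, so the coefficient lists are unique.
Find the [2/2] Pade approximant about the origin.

Taylor coefficients needed (expand at 0): a_0 = 9/52, a_1 = 9/80, a_2 = 117/800, a_3 = 11673/104000, a_4 = 7623/80000.
Write the denominator as Q(ξ) = 1 + q1*ξ + q2*ξ^2. Requiring Q*f - P = O(ξ^5) with deg P <= 2 kills the coefficients of ξ^3..ξ^4 in Q*f:
  ξ^3: a_3 + q1*a_2 + q2*a_1 = 0, i.e. 11673/104000 + (117/800)*q1 + (9/80)*q2 = 0.
  ξ^4: a_4 + q1*a_3 + q2*a_2 = 0, i.e. 7623/80000 + (11673/104000)*q1 + (117/800)*q2 = 0.
Solving this linear system: q1 = -13/20, q2 = -397/2600.
The numerator is Q*f truncated at degree 2: P0 = a_0 = 9/52; P1 = a_1 + q1*a_0 = 0; P2 = a_2 + q1*a_1 + q2*a_0 = 12627/270400.

The Pade approximant has numerator coefficients [9/52, 0, 12627/270400]; denominator coefficients [1, -13/20, -397/2600].


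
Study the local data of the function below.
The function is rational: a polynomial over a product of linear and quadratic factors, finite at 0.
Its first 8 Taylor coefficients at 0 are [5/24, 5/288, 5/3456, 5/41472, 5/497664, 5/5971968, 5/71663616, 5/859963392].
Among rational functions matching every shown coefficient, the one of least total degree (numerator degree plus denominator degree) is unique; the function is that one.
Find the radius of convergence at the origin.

No rational of total degree below 1 reproduces all 8 coefficients; solving the [0/1] Pade equations on them gives f(ν) = -5/(2*(ν - 12)), whose expansion matches every shown term.
Denominator factor (ν - 12): pole of order 1 at 12, modulus 12.
The radius of convergence is the smallest modulus among the singular points: 12.

The radius of convergence is 12.


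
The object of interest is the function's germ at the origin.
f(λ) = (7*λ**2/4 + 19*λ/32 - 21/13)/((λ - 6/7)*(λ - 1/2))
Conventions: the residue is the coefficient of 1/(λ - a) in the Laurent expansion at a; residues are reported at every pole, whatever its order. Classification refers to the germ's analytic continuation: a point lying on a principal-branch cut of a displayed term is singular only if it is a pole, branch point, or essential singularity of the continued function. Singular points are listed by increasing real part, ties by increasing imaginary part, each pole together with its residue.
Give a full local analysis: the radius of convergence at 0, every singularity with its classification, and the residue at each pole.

Denominator factor (λ - 6/7): pole of order 1 at 6/7, modulus 6/7.
Denominator factor (λ - 1/2): pole of order 1 at 1/2, modulus 1/2.
The radius of convergence is the smallest modulus among the singular points: 1/2.
At the order-1 pole 1/2 set g(λ) = (λ - (1/2))*f(λ) = (7*λ**2/4 + 19*λ/32 - 21/13)/(λ - 6/7).
Simple pole: residue = g(a) at a = 1/2, which is 5131/2080.
At the order-1 pole 6/7 set g(λ) = (λ - (6/7))*f(λ) = (7*λ**2/4 + 19*λ/32 - 21/13)/(λ - 1/2).
Simple pole: residue = g(a) at a = 6/7, which is 261/520.
List the singular points by increasing real part (a conjugate pair: the negative imaginary part first).

Radius of convergence at 0: 1/2.
At 1/2: a pole of order 1; residue 5131/2080.
At 6/7: a pole of order 1; residue 261/520.


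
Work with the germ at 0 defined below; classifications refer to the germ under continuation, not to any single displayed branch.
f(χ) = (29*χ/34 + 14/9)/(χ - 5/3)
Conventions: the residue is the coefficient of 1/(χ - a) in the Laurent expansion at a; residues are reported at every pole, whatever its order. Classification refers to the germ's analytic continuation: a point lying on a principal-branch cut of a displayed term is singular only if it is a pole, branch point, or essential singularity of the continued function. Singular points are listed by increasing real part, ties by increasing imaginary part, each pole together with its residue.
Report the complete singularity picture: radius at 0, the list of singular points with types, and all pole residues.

Denominator factor (χ - 5/3): pole of order 1 at 5/3, modulus 5/3.
The radius of convergence is the smallest modulus among the singular points: 5/3.
At the order-1 pole 5/3 set g(χ) = (χ - (5/3))*f(χ) = 29*χ/34 + 14/9.
Simple pole: residue = g(a) at a = 5/3, which is 911/306.

Radius of convergence at 0: 5/3.
At 5/3: a pole of order 1; residue 911/306.


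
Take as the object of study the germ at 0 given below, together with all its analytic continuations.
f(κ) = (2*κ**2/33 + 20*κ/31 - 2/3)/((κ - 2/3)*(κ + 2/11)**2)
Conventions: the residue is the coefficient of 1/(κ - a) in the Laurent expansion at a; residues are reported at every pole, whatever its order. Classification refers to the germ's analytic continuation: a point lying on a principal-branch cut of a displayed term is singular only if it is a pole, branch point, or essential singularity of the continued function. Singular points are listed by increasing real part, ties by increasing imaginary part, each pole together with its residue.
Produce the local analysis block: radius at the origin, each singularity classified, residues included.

Radius of convergence at 0: 2/11.
At -2/11: a pole of order 2; residue 47023/133672.
At 2/3: a pole of order 1; residue -10615/36456.

Denominator factor (κ - 2/3): pole of order 1 at 2/3, modulus 2/3.
Denominator factor (κ + 2/11)^2: pole of order 2 at -2/11, modulus 2/11.
The radius of convergence is the smallest modulus among the singular points: 2/11.
At the order-2 pole -2/11 set g(κ) = (κ - (-2/11))^2*f(κ) = (2*κ**2/33 + 20*κ/31 - 2/3)/(κ - 2/3).
Order-2 pole: residue = g'(a); g'(-2/11) = 47023/133672, so the residue is 47023/133672.
At the order-1 pole 2/3 set g(κ) = (κ - (2/3))*f(κ) = (2*κ**2/33 + 20*κ/31 - 2/3)/(κ + 2/11)**2.
Simple pole: residue = g(a) at a = 2/3, which is -10615/36456.
List the singular points by increasing real part (a conjugate pair: the negative imaginary part first).


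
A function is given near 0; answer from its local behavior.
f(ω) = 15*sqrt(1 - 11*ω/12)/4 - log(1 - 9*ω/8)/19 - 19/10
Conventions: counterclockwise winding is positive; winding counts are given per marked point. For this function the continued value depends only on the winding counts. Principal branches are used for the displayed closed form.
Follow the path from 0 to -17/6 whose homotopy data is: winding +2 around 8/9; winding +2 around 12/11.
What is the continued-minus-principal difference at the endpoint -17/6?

The rational part is single-valued and drops out of the difference; each branch term changes only by its own monodromy.
(-1/19)*log(1 - ω/(8/9)): each positive loop around 8/9 adds 2*pi*i to the log, so winding +2 contributes (-1/19)*(2)*2*pi*i = -(4/19)*pi*i.
(15/4)*sqrt(1 - ω/(12/11)): winding +2 is even, the square root returns to the same sheet, contribution 0.
Summing the contributions at ω = -17/6 gives -(4/19)*pi*i.

Continued minus principal equals -(4/19)*pi*i.


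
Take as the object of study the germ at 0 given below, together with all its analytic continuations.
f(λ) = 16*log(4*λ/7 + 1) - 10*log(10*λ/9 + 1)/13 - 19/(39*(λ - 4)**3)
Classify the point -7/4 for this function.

The point is a logarithmic branch point.

The term (16)*log(1 - λ/(-7/4)) has argument 1 - -7/4/(-7/4) = 0 at -7/4: a logarithmic (infinitely-sheeted) branch point; the remaining terms are analytic or single-valued there.


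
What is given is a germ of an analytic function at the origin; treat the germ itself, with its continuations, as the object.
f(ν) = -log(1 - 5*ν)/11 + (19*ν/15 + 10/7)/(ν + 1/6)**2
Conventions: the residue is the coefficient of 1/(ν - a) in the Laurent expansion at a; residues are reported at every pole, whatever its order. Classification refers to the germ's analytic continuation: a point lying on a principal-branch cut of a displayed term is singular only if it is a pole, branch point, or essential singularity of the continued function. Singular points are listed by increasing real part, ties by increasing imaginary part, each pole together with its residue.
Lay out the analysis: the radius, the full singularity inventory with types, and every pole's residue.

Denominator factor (ν + 1/6)^2: pole of order 2 at -1/6, modulus 1/6.
Branch term (-1/11)*log(1 - ν/(1/5)): its argument vanishes at ν = 1/5, a logarithmic branch point, modulus 1/5.
The radius of convergence is the smallest modulus among the singular points: 1/6.
The branch term is analytic at -1/6 and contributes nothing to the residue; only the rational part matters.
At the order-2 pole -1/6 set g(ν) = (ν - (-1/6))^2*(rational part) = 19*ν/15 + 10/7.
Order-2 pole: residue = g'(a); g'(-1/6) = 19/15, so the residue is 19/15.
List the singular points by increasing real part (a conjugate pair: the negative imaginary part first).

Radius of convergence at 0: 1/6.
At -1/6: a pole of order 2; residue 19/15.
At 1/5: a logarithmic branch point.


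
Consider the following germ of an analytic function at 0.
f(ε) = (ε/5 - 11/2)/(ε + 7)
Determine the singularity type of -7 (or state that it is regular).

The denominator factor ε + 7 vanishes at -7 and appears to the power 1; the numerator there equals -69/10, nonzero, and no other factor vanishes.
Hence a pole whose order is the multiplicity, 1.

The point is a pole of order 1.


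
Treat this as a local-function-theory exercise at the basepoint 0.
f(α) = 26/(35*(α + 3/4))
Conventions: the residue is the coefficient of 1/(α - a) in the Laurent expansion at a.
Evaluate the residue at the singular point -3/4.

At the order-1 pole -3/4 set g(α) = (α - (-3/4))*f(α) = 26/35.
Simple pole: residue = g(a) at a = -3/4, which is 26/35.

The residue is 26/35.


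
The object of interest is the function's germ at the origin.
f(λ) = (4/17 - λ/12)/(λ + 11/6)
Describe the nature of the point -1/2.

Denominator factors: λ + 11/6 = 4/3 at λ = -1/2 — none vanishes.
So the germ continues analytically to -1/2.

The point is a regular point.


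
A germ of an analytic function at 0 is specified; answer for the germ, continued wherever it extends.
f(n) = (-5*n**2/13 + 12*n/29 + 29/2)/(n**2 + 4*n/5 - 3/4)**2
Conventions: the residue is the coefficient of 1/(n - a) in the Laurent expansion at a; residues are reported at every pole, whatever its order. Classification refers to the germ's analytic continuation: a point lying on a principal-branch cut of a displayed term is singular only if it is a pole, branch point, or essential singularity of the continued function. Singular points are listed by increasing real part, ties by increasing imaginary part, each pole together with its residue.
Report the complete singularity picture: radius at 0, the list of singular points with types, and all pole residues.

Denominator factor (n**2 + 4*n/5 - 3/4)^2: discriminant 91/25, real irrational roots -2/5 + (1/10)*sqrt(91) and -2/5 - (1/10)*sqrt(91); poles of order 2, moduli -2/5 + (1/10)*sqrt(91) and 2/5 + (1/10)*sqrt(91).
The radius of convergence is the smallest modulus among the singular points: -2/5 + (1/10)*sqrt(91).
The factor n**2 + 4*n/5 - 3/4 splits as (n - a)(n - a') with a = -2/5 - (1/10)*sqrt(91), a' = -2/5 + (1/10)*sqrt(91). At the order-2 pole a set g(n) = (n - a)^2*f(n) = [-5*n**2/13 + 12*n/29 + 29/2] / (n - a')^2.
Order-2 pole: residue = g'(a); g'(-2/5 - (1/10)*sqrt(91)) = (393775/891982)*sqrt(91), so the residue is (393775/891982)*sqrt(91).
The factor n**2 + 4*n/5 - 3/4 splits as (n - a)(n - a') with a = -2/5 + (1/10)*sqrt(91), a' = -2/5 - (1/10)*sqrt(91). At the order-2 pole a set g(n) = (n - a)^2*f(n) = [-5*n**2/13 + 12*n/29 + 29/2] / (n - a')^2.
Order-2 pole: residue = g'(a); g'(-2/5 + (1/10)*sqrt(91)) = -(393775/891982)*sqrt(91), so the residue is -(393775/891982)*sqrt(91).
List the singular points by increasing real part (a conjugate pair: the negative imaginary part first).

Radius of convergence at 0: -2/5 + (1/10)*sqrt(91).
At -2/5 - (1/10)*sqrt(91): a pole of order 2; residue (393775/891982)*sqrt(91).
At -2/5 + (1/10)*sqrt(91): a pole of order 2; residue -(393775/891982)*sqrt(91).


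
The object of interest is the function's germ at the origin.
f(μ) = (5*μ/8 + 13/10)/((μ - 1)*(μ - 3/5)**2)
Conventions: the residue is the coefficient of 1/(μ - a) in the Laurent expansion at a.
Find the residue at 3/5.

The residue is -385/32.

At the order-2 pole 3/5 set g(μ) = (μ - (3/5))^2*f(μ) = (5*μ/8 + 13/10)/(μ - 1).
Order-2 pole: residue = g'(a); g'(3/5) = -385/32, so the residue is -385/32.


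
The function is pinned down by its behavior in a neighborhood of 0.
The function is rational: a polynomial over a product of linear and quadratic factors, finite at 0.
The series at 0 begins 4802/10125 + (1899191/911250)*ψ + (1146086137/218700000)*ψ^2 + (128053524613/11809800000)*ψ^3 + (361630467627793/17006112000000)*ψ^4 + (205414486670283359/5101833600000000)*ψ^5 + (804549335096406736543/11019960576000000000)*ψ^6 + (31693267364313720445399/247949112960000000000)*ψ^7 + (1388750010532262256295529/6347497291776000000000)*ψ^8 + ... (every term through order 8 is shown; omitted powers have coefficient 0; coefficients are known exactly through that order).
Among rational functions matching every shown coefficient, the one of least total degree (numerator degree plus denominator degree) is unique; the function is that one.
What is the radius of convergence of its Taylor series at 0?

The radius of convergence is 5/7.

No rational of total degree below 7 reproduces all 9 coefficients; solving the [0/7] Pade equations on them gives f(ψ) = -2/(7*(ψ - 5/7)**3*(ψ**2 - ψ/8 + 9/7)**2), whose expansion matches every shown term.
Denominator factor (ψ - 5/7)^3: pole of order 3 at 5/7, modulus 5/7.
Denominator factor (ψ**2 - ψ/8 + 9/7)^2: discriminant -2297/448, complex-conjugate roots (1/16) + ((1/112)*sqrt(16079))*i and (1/16) - ((1/112)*sqrt(16079))*i; poles of order 2, moduli (3/7)*sqrt(7) and (3/7)*sqrt(7).
The radius of convergence is the smallest modulus among the singular points: 5/7.


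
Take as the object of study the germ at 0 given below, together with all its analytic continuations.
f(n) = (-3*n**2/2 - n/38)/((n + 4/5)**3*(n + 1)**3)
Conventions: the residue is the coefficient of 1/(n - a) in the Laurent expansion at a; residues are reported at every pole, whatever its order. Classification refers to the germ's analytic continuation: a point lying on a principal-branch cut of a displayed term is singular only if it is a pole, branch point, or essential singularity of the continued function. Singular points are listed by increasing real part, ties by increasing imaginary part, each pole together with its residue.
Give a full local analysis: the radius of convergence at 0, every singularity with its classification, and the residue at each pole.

Denominator factor (n + 1)^3: pole of order 3 at -1, modulus 1.
Denominator factor (n + 4/5)^3: pole of order 3 at -4/5, modulus 4/5.
The radius of convergence is the smallest modulus among the singular points: 4/5.
At the order-3 pole -1 set g(n) = (n - (-1))^3*f(n) = (-3*n**2/2 - n/38)/(n + 4/5)**3.
Order-3 pole: residue = g''(a)/2; g''(-1) = 845250/19, so the residue is 422625/19.
At the order-3 pole -4/5 set g(n) = (n - (-4/5))^3*f(n) = (-3*n**2/2 - n/38)/(n + 1)**3.
Order-3 pole: residue = g''(a)/2; g''(-4/5) = -845250/19, so the residue is -422625/19.
List the singular points by increasing real part (a conjugate pair: the negative imaginary part first).

Radius of convergence at 0: 4/5.
At -1: a pole of order 3; residue 422625/19.
At -4/5: a pole of order 3; residue -422625/19.


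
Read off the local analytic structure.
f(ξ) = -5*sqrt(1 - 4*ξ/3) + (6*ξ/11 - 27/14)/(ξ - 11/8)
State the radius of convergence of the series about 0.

Denominator factor (ξ - 11/8): pole of order 1 at 11/8, modulus 11/8.
Branch term (-5)*sqrt(1 - ξ/(3/4)): its argument vanishes at ξ = 3/4, a square-root branch point, modulus 3/4.
The radius of convergence is the smallest modulus among the singular points: 3/4.

The radius of convergence is 3/4.


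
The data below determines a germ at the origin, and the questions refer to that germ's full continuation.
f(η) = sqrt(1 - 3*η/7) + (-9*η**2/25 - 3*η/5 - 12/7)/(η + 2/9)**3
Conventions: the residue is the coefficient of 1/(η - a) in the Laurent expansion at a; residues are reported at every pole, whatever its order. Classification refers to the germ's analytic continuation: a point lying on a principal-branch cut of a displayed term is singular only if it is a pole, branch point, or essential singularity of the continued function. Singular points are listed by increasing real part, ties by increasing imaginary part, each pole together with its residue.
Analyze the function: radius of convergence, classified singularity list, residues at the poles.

Radius of convergence at 0: 2/9.
At -2/9: a pole of order 3; residue -9/25.
At 7/3: an algebraic (square-root) branch point.

Denominator factor (η + 2/9)^3: pole of order 3 at -2/9, modulus 2/9.
Branch term (1)*sqrt(1 - η/(7/3)): its argument vanishes at η = 7/3, a square-root branch point, modulus 7/3.
The radius of convergence is the smallest modulus among the singular points: 2/9.
The branch term is analytic at -2/9 and contributes nothing to the residue; only the rational part matters.
At the order-3 pole -2/9 set g(η) = (η - (-2/9))^3*(rational part) = -9*η**2/25 - 3*η/5 - 12/7.
Order-3 pole: residue = g''(a)/2; g''(-2/9) = -18/25, so the residue is -9/25.
List the singular points by increasing real part (a conjugate pair: the negative imaginary part first).


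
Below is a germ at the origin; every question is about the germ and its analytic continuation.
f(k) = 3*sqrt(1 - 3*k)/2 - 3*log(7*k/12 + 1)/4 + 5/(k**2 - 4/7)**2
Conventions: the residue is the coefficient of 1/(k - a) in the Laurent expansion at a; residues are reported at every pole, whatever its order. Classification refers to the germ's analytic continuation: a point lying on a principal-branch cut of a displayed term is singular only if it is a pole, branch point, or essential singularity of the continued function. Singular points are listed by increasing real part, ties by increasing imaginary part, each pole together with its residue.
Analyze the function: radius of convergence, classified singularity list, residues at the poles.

Radius of convergence at 0: 1/3.
At -12/7: a logarithmic branch point.
At -(2/7)*sqrt(7): a pole of order 2; residue (35/32)*sqrt(7).
At 1/3: an algebraic (square-root) branch point.
At (2/7)*sqrt(7): a pole of order 2; residue -(35/32)*sqrt(7).

Denominator factor (k**2 - 4/7)^2: discriminant 16/7, real irrational roots (2/7)*sqrt(7) and -(2/7)*sqrt(7); poles of order 2, moduli (2/7)*sqrt(7) and (2/7)*sqrt(7).
Branch term (3/2)*sqrt(1 - k/(1/3)): its argument vanishes at k = 1/3, a square-root branch point, modulus 1/3.
Branch term (-3/4)*log(1 - k/(-12/7)): its argument vanishes at k = -12/7, a logarithmic branch point, modulus 12/7.
The radius of convergence is the smallest modulus among the singular points: 1/3.
The branch terms are analytic at -(2/7)*sqrt(7) and contribute nothing to the residue; only the rational part matters.
The factor k**2 - 4/7 splits as (k - a)(k - a') with a = -(2/7)*sqrt(7), a' = (2/7)*sqrt(7). At the order-2 pole a set g(k) = (k - a)^2*(rational part) = [5] / (k - a')^2.
Order-2 pole: residue = g'(a); g'(-(2/7)*sqrt(7)) = (35/32)*sqrt(7), so the residue is (35/32)*sqrt(7).
The branch terms are analytic at (2/7)*sqrt(7) and contribute nothing to the residue; only the rational part matters.
The factor k**2 - 4/7 splits as (k - a)(k - a') with a = (2/7)*sqrt(7), a' = -(2/7)*sqrt(7). At the order-2 pole a set g(k) = (k - a)^2*(rational part) = [5] / (k - a')^2.
Order-2 pole: residue = g'(a); g'((2/7)*sqrt(7)) = -(35/32)*sqrt(7), so the residue is -(35/32)*sqrt(7).
List the singular points by increasing real part (a conjugate pair: the negative imaginary part first).


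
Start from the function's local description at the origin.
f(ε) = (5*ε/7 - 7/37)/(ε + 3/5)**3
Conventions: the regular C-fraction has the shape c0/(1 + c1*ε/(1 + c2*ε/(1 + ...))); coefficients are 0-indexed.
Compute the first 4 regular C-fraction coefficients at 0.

Taylor coefficients (expand at 0): a_0 = -875/999, a_1 = 53750/6993, a_2 = -653125/20979, a_3 = 18062500/188811.
c0 = a_0 = -875/999. Peel one level at a time: if S = 1 + c*ε/S' with S'(0) = 1, then c is the ε-coefficient of S and S' = c*ε/(S - 1).
S_1 = c0/f = 1 + (430/49)*ε + (298675/7203)*ε^2 + ...; c1 = 430/49.
S_2 = c1*ε/(S_1 - 1) = 1 + (-59735/12642)*ε + (790675/199692)*ε^2 + ...; c2 = -59735/12642.
S_3 = c2*ε/(S_2 - 1) = 1 + (7748615/9246978)*ε + ...; c3 = 7748615/9246978.

The regular C-fraction coefficients are [-875/999, 430/49, -59735/12642, 7748615/9246978].
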